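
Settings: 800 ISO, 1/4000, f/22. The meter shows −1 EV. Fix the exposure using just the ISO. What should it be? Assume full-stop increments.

Underexposed by 1 stop → need 1 stop brighter.
ISO: 800 → 1600.

ISO 1600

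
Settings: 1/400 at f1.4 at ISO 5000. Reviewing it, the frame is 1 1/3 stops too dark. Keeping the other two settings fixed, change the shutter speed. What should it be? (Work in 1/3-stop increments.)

1/160s

Underexposed by 1 1/3 stops → need 1 1/3 stops brighter.
Shutter speed: 1/400 → 1/320 → 1/250 → 1/200 → 1/160.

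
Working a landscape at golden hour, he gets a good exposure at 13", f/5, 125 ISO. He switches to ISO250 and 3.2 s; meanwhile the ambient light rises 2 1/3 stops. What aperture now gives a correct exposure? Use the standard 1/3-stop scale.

Scene light: 2 1/3 stops brighter.
ISO: 125 → 160 → 200 → 250 — 1 stop higher (brighter).
Shutter speed: 13 → 10 → 8 → 6 → 5 → 4 → 3.2 — 2 stops shorter (darker).
Net so far: 1 1/3 stops brighter. Aperture: f/5 → f/5.6 → f/6.3 → f/7.1 → f/8.

f/8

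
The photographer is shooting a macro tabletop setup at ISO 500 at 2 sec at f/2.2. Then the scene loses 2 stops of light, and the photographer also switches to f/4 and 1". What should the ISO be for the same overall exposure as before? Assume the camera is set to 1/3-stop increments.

ISO 12800

Scene light: 2 stops darker.
Aperture: f/2.2 → f/2.5 → f/2.8 → f/3.2 → f/3.5 → f/4 — 1 2/3 stops narrower (darker).
Shutter speed: 2 → 1.6 → 1.3 → 1 — 1 stop shorter (darker).
Net so far: 4 2/3 stops darker. ISO: 500 → 640 → 800 → 1000 → 1250 → 1600 → 2000 → 2500 → 3200 → 4000 → 5000 → 6400 → 8000 → 10000 → 12800.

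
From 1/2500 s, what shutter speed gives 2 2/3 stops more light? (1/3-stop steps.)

Shutter speed: 1/2500 → 1/2000 → 1/1600 → 1/1250 → 1/1000 → 1/800 → 1/640 → 1/500 → 1/400 — 2 2/3 stops slower (brighter).

1/400s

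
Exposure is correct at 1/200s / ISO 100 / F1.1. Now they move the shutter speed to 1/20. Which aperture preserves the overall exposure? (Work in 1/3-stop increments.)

Shutter speed: 1/200 → 1/160 → 1/125 → 1/100 → 1/80 → 1/60 → 1/50 → 1/40 → 1/30 → 1/25 → 1/20 — 3 1/3 stops slower (brighter).
Need 3 1/3 stops darker from the aperture: f/1.1 → f/1.2 → f/1.4 → f/1.6 → f/1.8 → f/2 → f/2.2 → f/2.5 → f/2.8 → f/3.2 → f/3.5.

f/3.5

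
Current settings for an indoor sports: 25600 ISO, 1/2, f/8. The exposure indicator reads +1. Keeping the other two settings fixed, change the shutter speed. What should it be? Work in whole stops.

Overexposed by 1 stop → need 1 stop darker.
Shutter speed: 1/2 → 1/4.

1/4s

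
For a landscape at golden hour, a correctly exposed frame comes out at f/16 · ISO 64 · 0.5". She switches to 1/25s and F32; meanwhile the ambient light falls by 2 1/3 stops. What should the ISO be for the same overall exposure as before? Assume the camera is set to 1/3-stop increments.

Scene light: 2 1/3 stops darker.
Shutter speed: 0.5 → 0.4 → 0.3 → 1/4 → 1/5 → 1/6 → 1/8 → 1/10 → 1/13 → 1/15 → 1/20 → 1/25 — 3 2/3 stops shorter (darker).
Aperture: f/16 → f/18 → f/20 → f/22 → f/25 → f/29 → f/32 — 2 stops stopped down (darker).
Net so far: 8 stops darker. ISO: 64 → 80 → 100 → 125 → 160 → 200 → 250 → 320 → 400 → 500 → 640 → 800 → 1000 → 1250 → 1600 → 2000 → 2500 → 3200 → 4000 → 5000 → 6400 → 8000 → 10000 → 12800 → 16000.

ISO 16000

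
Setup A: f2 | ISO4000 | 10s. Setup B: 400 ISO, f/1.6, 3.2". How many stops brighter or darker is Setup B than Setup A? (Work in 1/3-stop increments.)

4 1/3 stops darker

Aperture: f/2 → f/1.8 → f/1.6 — 2/3 stop opened up (brighter).
Shutter speed: 10 → 8 → 6 → 5 → 4 → 3.2 — 1 2/3 stops faster (darker).
ISO: 4000 → 3200 → 2500 → 2000 → 1600 → 1250 → 1000 → 800 → 640 → 500 → 400 — 3 1/3 stops dropped (darker).
Net: +2/3 −1 2/3 −3 1/3 = −4 1/3 stops.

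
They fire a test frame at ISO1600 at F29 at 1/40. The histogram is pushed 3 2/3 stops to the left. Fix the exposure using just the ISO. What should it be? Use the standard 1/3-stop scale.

ISO 20000

Underexposed by 3 2/3 stops → need 3 2/3 stops brighter.
ISO: 1600 → 2000 → 2500 → 3200 → 4000 → 5000 → 6400 → 8000 → 10000 → 12800 → 16000 → 20000.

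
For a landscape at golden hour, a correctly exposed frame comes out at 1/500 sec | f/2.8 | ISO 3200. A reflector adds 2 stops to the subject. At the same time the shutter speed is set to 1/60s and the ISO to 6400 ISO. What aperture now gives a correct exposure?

Scene light: 2 stops brighter.
Shutter speed: 1/500 → 1/250 → 1/125 → 1/60 — 3 stops longer (brighter).
ISO: 3200 → 6400 — 1 stop higher (brighter).
Net so far: 6 stops brighter. Aperture: f/2.8 → f/4 → f/5.6 → f/8 → f/11 → f/16 → f/22.

f/22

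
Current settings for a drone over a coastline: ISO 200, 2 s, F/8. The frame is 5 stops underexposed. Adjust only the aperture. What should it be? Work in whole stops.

f/1.4

Underexposed by 5 stops → need 5 stops brighter.
Aperture: f/8 → f/5.6 → f/4 → f/2.8 → f/2 → f/1.4.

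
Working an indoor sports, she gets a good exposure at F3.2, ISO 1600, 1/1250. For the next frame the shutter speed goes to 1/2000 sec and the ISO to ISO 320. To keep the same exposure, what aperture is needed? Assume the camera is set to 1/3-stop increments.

Shutter speed: 1/1250 → 1/1600 → 1/2000 — 2/3 stop shorter (darker).
ISO: 1600 → 1250 → 1000 → 800 → 640 → 500 → 400 → 320 — 2 1/3 stops lower (darker).
Net change so far: 3 stops darker. Offset with the aperture: f/3.2 → f/2.8 → f/2.5 → f/2.2 → f/2 → f/1.8 → f/1.6 → f/1.4 → f/1.2 → f/1.1.

f/1.1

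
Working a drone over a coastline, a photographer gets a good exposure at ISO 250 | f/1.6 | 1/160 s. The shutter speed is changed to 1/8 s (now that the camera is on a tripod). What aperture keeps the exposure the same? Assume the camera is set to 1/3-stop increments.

Shutter speed: 1/160 → 1/125 → 1/100 → 1/80 → 1/60 → 1/50 → 1/40 → 1/30 → 1/25 → 1/20 → 1/15 → 1/13 → 1/10 → 1/8 — 4 1/3 stops longer (brighter).
Need 4 1/3 stops darker from the aperture: f/1.6 → f/1.8 → f/2 → f/2.2 → f/2.5 → f/2.8 → f/3.2 → f/3.5 → f/4 → f/4.5 → f/5 → f/5.6 → f/6.3 → f/7.1.

f/7.1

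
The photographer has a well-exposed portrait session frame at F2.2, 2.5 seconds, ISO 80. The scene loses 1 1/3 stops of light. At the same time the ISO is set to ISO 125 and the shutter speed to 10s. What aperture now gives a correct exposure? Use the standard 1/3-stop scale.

f/3.5

Scene light: 1 1/3 stops darker.
ISO: 80 → 100 → 125 — 2/3 stop raised (brighter).
Shutter speed: 2.5 → 3.2 → 4 → 5 → 6 → 8 → 10 — 2 stops longer (brighter).
Net so far: 1 1/3 stops brighter. Aperture: f/2.2 → f/2.5 → f/2.8 → f/3.2 → f/3.5.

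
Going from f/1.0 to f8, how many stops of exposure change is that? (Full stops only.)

6 stops

f/1.0 → f/1.4 → f/2 → f/2.8 → f/4 → f/5.6 → f/8 — count the steps: 6 stops.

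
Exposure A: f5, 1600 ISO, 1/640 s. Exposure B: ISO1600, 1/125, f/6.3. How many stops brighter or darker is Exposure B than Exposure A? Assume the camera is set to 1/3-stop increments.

Aperture: f/5 → f/5.6 → f/6.3 — 2/3 stop stopped down (darker).
Shutter speed: 1/640 → 1/500 → 1/400 → 1/320 → 1/250 → 1/200 → 1/160 → 1/125 — 2 1/3 stops longer (brighter).
ISO: unchanged.
Net: −2/3 +2 1/3 = +1 2/3 stops.

1 2/3 stops brighter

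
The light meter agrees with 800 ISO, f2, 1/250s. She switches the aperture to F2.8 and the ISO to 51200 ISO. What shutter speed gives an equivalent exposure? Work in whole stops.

Aperture: f/2 → f/2.8 — 1 stop stopped down (darker).
ISO: 800 → 1600 → 3200 → 6400 → 12800 → 25600 → 51200 — 6 stops raised (brighter).
Net change so far: 5 stops brighter. Offset with the shutter speed: 1/250 → 1/500 → 1/1000 → 1/2000 → 1/4000 → 1/8000.

1/8000s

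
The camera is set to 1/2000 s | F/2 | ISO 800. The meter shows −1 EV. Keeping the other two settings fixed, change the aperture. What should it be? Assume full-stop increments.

f/1.4

Underexposed by 1 stop → need 1 stop brighter.
Aperture: f/2 → f/1.4.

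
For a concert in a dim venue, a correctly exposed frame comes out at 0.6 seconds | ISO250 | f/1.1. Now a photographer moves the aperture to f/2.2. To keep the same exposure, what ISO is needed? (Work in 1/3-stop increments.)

ISO 1000

Aperture: f/1.1 → f/1.2 → f/1.4 → f/1.6 → f/1.8 → f/2 → f/2.2 — 2 stops stopped down (darker).
Need 2 stops brighter from the ISO: 250 → 320 → 400 → 500 → 640 → 800 → 1000.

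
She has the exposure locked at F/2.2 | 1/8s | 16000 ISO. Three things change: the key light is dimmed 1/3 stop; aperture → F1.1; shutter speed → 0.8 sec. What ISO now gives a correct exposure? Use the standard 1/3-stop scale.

ISO 800

Scene light: 1/3 stop darker.
Aperture: f/2.2 → f/2 → f/1.8 → f/1.6 → f/1.4 → f/1.2 → f/1.1 — 2 stops opened up (brighter).
Shutter speed: 1/8 → 1/6 → 1/5 → 1/4 → 0.3 → 0.4 → 0.5 → 0.6 → 0.8 — 2 2/3 stops longer (brighter).
Net so far: 4 1/3 stops brighter. ISO: 16000 → 12800 → 10000 → 8000 → 6400 → 5000 → 4000 → 3200 → 2500 → 2000 → 1600 → 1250 → 1000 → 800.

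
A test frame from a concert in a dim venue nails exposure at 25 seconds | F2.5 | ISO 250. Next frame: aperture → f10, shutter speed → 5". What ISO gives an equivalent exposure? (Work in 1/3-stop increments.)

Aperture: f/2.5 → f/2.8 → f/3.2 → f/3.5 → f/4 → f/4.5 → f/5 → f/5.6 → f/6.3 → f/7.1 → f/8 → f/9 → f/10 — 4 stops stopped down (darker).
Shutter speed: 25 → 20 → 15 → 13 → 10 → 8 → 6 → 5 — 2 1/3 stops shorter (darker).
Net change so far: 6 1/3 stops darker. Offset with the ISO: 250 → 320 → 400 → 500 → 640 → 800 → 1000 → 1250 → 1600 → 2000 → 2500 → 3200 → 4000 → 5000 → 6400 → 8000 → 10000 → 12800 → 16000 → 20000.

ISO 20000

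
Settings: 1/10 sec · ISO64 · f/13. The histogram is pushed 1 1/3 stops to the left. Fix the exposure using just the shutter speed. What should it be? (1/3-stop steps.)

1/4s

Underexposed by 1 1/3 stops → need 1 1/3 stops brighter.
Shutter speed: 1/10 → 1/8 → 1/6 → 1/5 → 1/4.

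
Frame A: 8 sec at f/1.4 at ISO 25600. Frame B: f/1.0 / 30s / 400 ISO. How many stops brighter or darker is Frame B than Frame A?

3 stops darker

Aperture: f/1.4 → f/1.0 — 1 stop opened up (brighter).
Shutter speed: 8 → 15 → 30 — 2 stops longer (brighter).
ISO: 25600 → 12800 → 6400 → 3200 → 1600 → 800 → 400 — 6 stops dropped (darker).
Net: +1 +2 −6 = −3 stops.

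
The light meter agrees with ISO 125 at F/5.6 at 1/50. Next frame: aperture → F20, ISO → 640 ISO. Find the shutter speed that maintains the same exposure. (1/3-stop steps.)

Aperture: f/5.6 → f/6.3 → f/7.1 → f/8 → f/9 → f/10 → f/11 → f/13 → f/14 → f/16 → f/18 → f/20 — 3 2/3 stops smaller aperture (darker).
ISO: 125 → 160 → 200 → 250 → 320 → 400 → 500 → 640 — 2 1/3 stops raised (brighter).
Net change so far: 1 1/3 stops darker. Offset with the shutter speed: 1/50 → 1/40 → 1/30 → 1/25 → 1/20.

1/20s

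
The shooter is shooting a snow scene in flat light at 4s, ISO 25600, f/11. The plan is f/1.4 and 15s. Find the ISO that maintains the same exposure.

Aperture: f/11 → f/8 → f/5.6 → f/4 → f/2.8 → f/2 → f/1.4 — 6 stops wider (brighter).
Shutter speed: 4 → 8 → 15 — 2 stops slower (brighter).
Net change so far: 8 stops brighter. Offset with the ISO: 25600 → 12800 → 6400 → 3200 → 1600 → 800 → 400 → 200 → 100.

ISO 100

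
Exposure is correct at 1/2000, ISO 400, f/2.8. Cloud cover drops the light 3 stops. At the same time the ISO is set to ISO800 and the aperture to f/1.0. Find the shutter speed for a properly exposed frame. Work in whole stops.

1/4000s

Scene light: 3 stops darker.
ISO: 400 → 800 — 1 stop higher (brighter).
Aperture: f/2.8 → f/2 → f/1.4 → f/1.0 — 3 stops wider (brighter).
Net so far: 1 stop brighter. Shutter speed: 1/2000 → 1/4000.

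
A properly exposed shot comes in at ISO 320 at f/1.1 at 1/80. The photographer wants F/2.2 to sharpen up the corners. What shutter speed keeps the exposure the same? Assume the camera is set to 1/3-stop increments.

1/20s

Aperture: f/1.1 → f/1.2 → f/1.4 → f/1.6 → f/1.8 → f/2 → f/2.2 — 2 stops narrower (darker).
Need 2 stops brighter from the shutter speed: 1/80 → 1/60 → 1/50 → 1/40 → 1/30 → 1/25 → 1/20.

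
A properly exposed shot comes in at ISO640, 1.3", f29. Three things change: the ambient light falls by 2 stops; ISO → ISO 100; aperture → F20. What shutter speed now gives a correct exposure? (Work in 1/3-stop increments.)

Scene light: 2 stops darker.
ISO: 640 → 500 → 400 → 320 → 250 → 200 → 160 → 125 → 100 — 2 2/3 stops lower (darker).
Aperture: f/29 → f/25 → f/22 → f/20 — 1 stop larger aperture (brighter).
Net so far: 3 2/3 stops darker. Shutter speed: 1.3 → 1.6 → 2 → 2.5 → 3.2 → 4 → 5 → 6 → 8 → 10 → 13 → 15.

15 s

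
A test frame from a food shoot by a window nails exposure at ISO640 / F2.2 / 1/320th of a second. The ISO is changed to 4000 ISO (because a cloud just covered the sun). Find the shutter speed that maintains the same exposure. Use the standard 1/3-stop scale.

1/2000s

ISO: 640 → 800 → 1000 → 1250 → 1600 → 2000 → 2500 → 3200 → 4000 — 2 2/3 stops raised (brighter).
Need 2 2/3 stops darker from the shutter speed: 1/320 → 1/400 → 1/500 → 1/640 → 1/800 → 1/1000 → 1/1250 → 1/1600 → 1/2000.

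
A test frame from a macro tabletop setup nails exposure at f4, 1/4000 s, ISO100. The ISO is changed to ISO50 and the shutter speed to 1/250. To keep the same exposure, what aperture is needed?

f/11

ISO: 100 → 50 — 1 stop dropped (darker).
Shutter speed: 1/4000 → 1/2000 → 1/1000 → 1/500 → 1/250 — 4 stops longer (brighter).
Net change so far: 3 stops brighter. Offset with the aperture: f/4 → f/5.6 → f/8 → f/11.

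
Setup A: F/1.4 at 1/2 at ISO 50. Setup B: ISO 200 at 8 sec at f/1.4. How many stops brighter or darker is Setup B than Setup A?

6 stops brighter

Aperture: unchanged.
Shutter speed: 1/2 → 1 → 2 → 4 → 8 — 4 stops longer (brighter).
ISO: 50 → 100 → 200 — 2 stops raised (brighter).
Net: +4 +2 = +6 stops.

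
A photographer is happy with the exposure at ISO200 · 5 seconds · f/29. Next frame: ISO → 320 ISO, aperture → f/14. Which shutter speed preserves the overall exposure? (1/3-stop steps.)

ISO: 200 → 250 → 320 — 2/3 stop higher (brighter).
Aperture: f/29 → f/25 → f/22 → f/20 → f/18 → f/16 → f/14 — 2 stops wider (brighter).
Net change so far: 2 2/3 stops brighter. Offset with the shutter speed: 5 → 4 → 3.2 → 2.5 → 2 → 1.6 → 1.3 → 1 → 0.8.

0.8 s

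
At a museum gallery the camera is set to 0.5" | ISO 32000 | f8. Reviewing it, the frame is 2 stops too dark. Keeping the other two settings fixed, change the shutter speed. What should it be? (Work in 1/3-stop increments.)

Underexposed by 2 stops → need 2 stops brighter.
Shutter speed: 0.5 → 0.6 → 0.8 → 1 → 1.3 → 1.6 → 2.

2 s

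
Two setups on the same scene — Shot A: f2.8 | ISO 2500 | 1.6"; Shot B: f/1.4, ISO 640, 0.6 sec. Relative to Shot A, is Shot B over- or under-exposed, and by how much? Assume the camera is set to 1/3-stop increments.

1 1/3 stops darker

Aperture: f/2.8 → f/2.5 → f/2.2 → f/2 → f/1.8 → f/1.6 → f/1.4 — 2 stops opened up (brighter).
Shutter speed: 1.6 → 1.3 → 1 → 0.8 → 0.6 — 1 1/3 stops faster (darker).
ISO: 2500 → 2000 → 1600 → 1250 → 1000 → 800 → 640 — 2 stops dropped (darker).
Net: +2 −1 1/3 −2 = −1 1/3 stops.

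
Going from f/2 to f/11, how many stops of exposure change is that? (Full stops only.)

5 stops

f/2 → f/2.8 → f/4 → f/5.6 → f/8 → f/11 — count the steps: 5 stops.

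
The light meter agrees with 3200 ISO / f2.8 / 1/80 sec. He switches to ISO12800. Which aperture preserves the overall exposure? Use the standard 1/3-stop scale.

ISO: 3200 → 4000 → 5000 → 6400 → 8000 → 10000 → 12800 — 2 stops raised (brighter).
Need 2 stops darker from the aperture: f/2.8 → f/3.2 → f/3.5 → f/4 → f/4.5 → f/5 → f/5.6.

f/5.6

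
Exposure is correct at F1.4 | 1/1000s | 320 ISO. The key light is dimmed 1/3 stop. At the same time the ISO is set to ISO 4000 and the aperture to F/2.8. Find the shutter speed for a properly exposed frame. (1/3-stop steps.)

1/2500s

Scene light: 1/3 stop darker.
ISO: 320 → 400 → 500 → 640 → 800 → 1000 → 1250 → 1600 → 2000 → 2500 → 3200 → 4000 — 3 2/3 stops raised (brighter).
Aperture: f/1.4 → f/1.6 → f/1.8 → f/2 → f/2.2 → f/2.5 → f/2.8 — 2 stops narrower (darker).
Net so far: 1 1/3 stops brighter. Shutter speed: 1/1000 → 1/1250 → 1/1600 → 1/2000 → 1/2500.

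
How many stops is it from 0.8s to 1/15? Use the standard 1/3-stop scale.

3 2/3 stops

0.8 → 0.6 → 0.5 → 0.4 → 0.3 → 1/4 → 1/5 → 1/6 → 1/8 → 1/10 → 1/13 → 1/15 — count the steps: 11 third-stops = 3 2/3 stops.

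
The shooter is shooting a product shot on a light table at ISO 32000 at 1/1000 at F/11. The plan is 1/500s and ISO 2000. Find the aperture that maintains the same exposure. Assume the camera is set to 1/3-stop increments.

Shutter speed: 1/1000 → 1/800 → 1/640 → 1/500 — 1 stop slower (brighter).
ISO: 32000 → 25600 → 20000 → 16000 → 12800 → 10000 → 8000 → 6400 → 5000 → 4000 → 3200 → 2500 → 2000 — 4 stops dropped (darker).
Net change so far: 3 stops darker. Offset with the aperture: f/11 → f/10 → f/9 → f/8 → f/7.1 → f/6.3 → f/5.6 → f/5 → f/4.5 → f/4.

f/4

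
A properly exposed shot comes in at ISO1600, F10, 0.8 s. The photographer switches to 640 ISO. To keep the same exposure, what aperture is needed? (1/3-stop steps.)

f/6.3

ISO: 1600 → 1250 → 1000 → 800 → 640 — 1 1/3 stops lower (darker).
Need 1 1/3 stops brighter from the aperture: f/10 → f/9 → f/8 → f/7.1 → f/6.3.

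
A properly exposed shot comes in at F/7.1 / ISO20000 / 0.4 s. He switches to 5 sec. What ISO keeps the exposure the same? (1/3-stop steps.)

ISO 1600

Shutter speed: 0.4 → 0.5 → 0.6 → 0.8 → 1 → 1.3 → 1.6 → 2 → 2.5 → 3.2 → 4 → 5 — 3 2/3 stops slower (brighter).
Need 3 2/3 stops darker from the ISO: 20000 → 16000 → 12800 → 10000 → 8000 → 6400 → 5000 → 4000 → 3200 → 2500 → 2000 → 1600.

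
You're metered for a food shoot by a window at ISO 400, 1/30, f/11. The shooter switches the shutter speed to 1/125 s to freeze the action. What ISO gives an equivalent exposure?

ISO 1600

Shutter speed: 1/30 → 1/60 → 1/125 — 2 stops shorter (darker).
Need 2 stops brighter from the ISO: 400 → 800 → 1600.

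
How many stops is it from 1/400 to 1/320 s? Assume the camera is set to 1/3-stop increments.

1/3 stop

1/400 → 1/320 — count the steps: 1 third-stops = 1/3 stop.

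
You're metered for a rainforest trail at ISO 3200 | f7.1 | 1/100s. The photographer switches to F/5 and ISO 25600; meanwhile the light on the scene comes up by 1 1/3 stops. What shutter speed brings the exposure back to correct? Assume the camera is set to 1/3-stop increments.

Scene light: 1 1/3 stops brighter.
Aperture: f/7.1 → f/6.3 → f/5.6 → f/5 — 1 stop wider (brighter).
ISO: 3200 → 4000 → 5000 → 6400 → 8000 → 10000 → 12800 → 16000 → 20000 → 25600 — 3 stops raised (brighter).
Net so far: 5 1/3 stops brighter. Shutter speed: 1/100 → 1/125 → 1/160 → 1/200 → 1/250 → 1/320 → 1/400 → 1/500 → 1/640 → 1/800 → 1/1000 → 1/1250 → 1/1600 → 1/2000 → 1/2500 → 1/3200 → 1/4000.

1/4000s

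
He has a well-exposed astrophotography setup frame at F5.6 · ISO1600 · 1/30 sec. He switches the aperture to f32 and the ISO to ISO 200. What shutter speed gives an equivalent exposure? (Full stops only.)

8 s

Aperture: f/5.6 → f/8 → f/11 → f/16 → f/22 → f/32 — 5 stops narrower (darker).
ISO: 1600 → 800 → 400 → 200 — 3 stops dropped (darker).
Net change so far: 8 stops darker. Offset with the shutter speed: 1/30 → 1/15 → 1/8 → 1/4 → 1/2 → 1 → 2 → 4 → 8.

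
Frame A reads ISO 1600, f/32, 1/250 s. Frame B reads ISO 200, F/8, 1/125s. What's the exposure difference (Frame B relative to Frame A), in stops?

Aperture: f/32 → f/22 → f/16 → f/11 → f/8 — 4 stops wider (brighter).
Shutter speed: 1/250 → 1/125 — 1 stop slower (brighter).
ISO: 1600 → 800 → 400 → 200 — 3 stops dropped (darker).
Net: +4 +1 −3 = +2 stops.

2 stops brighter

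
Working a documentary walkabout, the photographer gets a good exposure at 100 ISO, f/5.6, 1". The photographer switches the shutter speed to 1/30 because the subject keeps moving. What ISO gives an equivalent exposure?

Shutter speed: 1 → 1/2 → 1/4 → 1/8 → 1/15 → 1/30 — 5 stops shorter (darker).
Need 5 stops brighter from the ISO: 100 → 200 → 400 → 800 → 1600 → 3200.

ISO 3200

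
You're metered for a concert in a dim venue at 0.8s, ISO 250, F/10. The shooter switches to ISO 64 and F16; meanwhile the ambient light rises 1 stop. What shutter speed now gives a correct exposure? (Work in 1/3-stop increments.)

4 s

Scene light: 1 stop brighter.
ISO: 250 → 200 → 160 → 125 → 100 → 80 → 64 — 2 stops lower (darker).
Aperture: f/10 → f/11 → f/13 → f/14 → f/16 — 1 1/3 stops stopped down (darker).
Net so far: 2 1/3 stops darker. Shutter speed: 0.8 → 1 → 1.3 → 1.6 → 2 → 2.5 → 3.2 → 4.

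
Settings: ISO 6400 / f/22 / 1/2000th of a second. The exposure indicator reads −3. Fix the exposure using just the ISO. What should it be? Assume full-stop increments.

ISO 51200

Underexposed by 3 stops → need 3 stops brighter.
ISO: 6400 → 12800 → 25600 → 51200.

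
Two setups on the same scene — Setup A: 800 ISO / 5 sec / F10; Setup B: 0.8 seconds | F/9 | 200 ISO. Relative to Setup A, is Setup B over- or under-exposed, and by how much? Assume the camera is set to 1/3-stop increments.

4 1/3 stops darker

Aperture: f/10 → f/9 — 1/3 stop opened up (brighter).
Shutter speed: 5 → 4 → 3.2 → 2.5 → 2 → 1.6 → 1.3 → 1 → 0.8 — 2 2/3 stops shorter (darker).
ISO: 800 → 640 → 500 → 400 → 320 → 250 → 200 — 2 stops dropped (darker).
Net: +1/3 −2 2/3 −2 = −4 1/3 stops.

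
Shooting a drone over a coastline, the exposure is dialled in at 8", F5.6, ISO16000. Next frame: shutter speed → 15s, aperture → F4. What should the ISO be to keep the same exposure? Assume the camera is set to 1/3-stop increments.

Shutter speed: 8 → 10 → 13 → 15 — 1 stop longer (brighter).
Aperture: f/5.6 → f/5 → f/4.5 → f/4 — 1 stop larger aperture (brighter).
Net change so far: 2 stops brighter. Offset with the ISO: 16000 → 12800 → 10000 → 8000 → 6400 → 5000 → 4000.

ISO 4000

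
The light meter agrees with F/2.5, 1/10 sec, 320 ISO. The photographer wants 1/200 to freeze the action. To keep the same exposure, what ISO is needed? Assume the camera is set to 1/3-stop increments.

ISO 6400

Shutter speed: 1/10 → 1/13 → 1/15 → 1/20 → 1/25 → 1/30 → 1/40 → 1/50 → 1/60 → 1/80 → 1/100 → 1/125 → 1/160 → 1/200 — 4 1/3 stops faster (darker).
Need 4 1/3 stops brighter from the ISO: 320 → 400 → 500 → 640 → 800 → 1000 → 1250 → 1600 → 2000 → 2500 → 3200 → 4000 → 5000 → 6400.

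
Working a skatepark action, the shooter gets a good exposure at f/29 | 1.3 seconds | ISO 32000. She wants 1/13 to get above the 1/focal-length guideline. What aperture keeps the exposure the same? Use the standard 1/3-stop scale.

Shutter speed: 1.3 → 1 → 0.8 → 0.6 → 0.5 → 0.4 → 0.3 → 1/4 → 1/5 → 1/6 → 1/8 → 1/10 → 1/13 — 4 stops faster (darker).
Need 4 stops brighter from the aperture: f/29 → f/25 → f/22 → f/20 → f/18 → f/16 → f/14 → f/13 → f/11 → f/10 → f/9 → f/8 → f/7.1.

f/7.1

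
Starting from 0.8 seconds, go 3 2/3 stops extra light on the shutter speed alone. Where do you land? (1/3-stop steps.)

10 s

Shutter speed: 0.8 → 1 → 1.3 → 1.6 → 2 → 2.5 → 3.2 → 4 → 5 → 6 → 8 → 10 — 3 2/3 stops longer (brighter).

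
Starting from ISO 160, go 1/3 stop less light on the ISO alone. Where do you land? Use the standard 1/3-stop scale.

ISO: 160 → 125 — 1/3 stop dropped (darker).

ISO 125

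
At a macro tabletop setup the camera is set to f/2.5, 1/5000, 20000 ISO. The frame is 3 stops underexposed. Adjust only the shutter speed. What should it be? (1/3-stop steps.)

Underexposed by 3 stops → need 3 stops brighter.
Shutter speed: 1/5000 → 1/4000 → 1/3200 → 1/2500 → 1/2000 → 1/1600 → 1/1250 → 1/1000 → 1/800 → 1/640.

1/640s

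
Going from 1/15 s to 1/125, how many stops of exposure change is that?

1/15 → 1/30 → 1/60 → 1/125 — count the steps: 3 stops.

3 stops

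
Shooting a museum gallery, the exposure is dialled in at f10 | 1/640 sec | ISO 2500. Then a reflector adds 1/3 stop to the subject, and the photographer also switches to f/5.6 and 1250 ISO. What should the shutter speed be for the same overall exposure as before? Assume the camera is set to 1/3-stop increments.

1/1250s

Scene light: 1/3 stop brighter.
Aperture: f/10 → f/9 → f/8 → f/7.1 → f/6.3 → f/5.6 — 1 2/3 stops wider (brighter).
ISO: 2500 → 2000 → 1600 → 1250 — 1 stop lower (darker).
Net so far: 1 stop brighter. Shutter speed: 1/640 → 1/800 → 1/1000 → 1/1250.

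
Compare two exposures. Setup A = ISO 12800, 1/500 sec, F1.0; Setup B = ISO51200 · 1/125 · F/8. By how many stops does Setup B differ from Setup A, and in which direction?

Aperture: f/1.0 → f/1.4 → f/2 → f/2.8 → f/4 → f/5.6 → f/8 — 6 stops smaller aperture (darker).
Shutter speed: 1/500 → 1/250 → 1/125 — 2 stops longer (brighter).
ISO: 12800 → 25600 → 51200 — 2 stops higher (brighter).
Net: −6 +2 +2 = −2 stops.

2 stops darker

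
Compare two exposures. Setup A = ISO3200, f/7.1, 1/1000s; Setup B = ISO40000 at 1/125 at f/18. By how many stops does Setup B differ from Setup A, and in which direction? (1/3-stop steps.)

4 stops brighter

Aperture: f/7.1 → f/8 → f/9 → f/10 → f/11 → f/13 → f/14 → f/16 → f/18 — 2 2/3 stops stopped down (darker).
Shutter speed: 1/1000 → 1/800 → 1/640 → 1/500 → 1/400 → 1/320 → 1/250 → 1/200 → 1/160 → 1/125 — 3 stops slower (brighter).
ISO: 3200 → 4000 → 5000 → 6400 → 8000 → 10000 → 12800 → 16000 → 20000 → 25600 → 32000 → 40000 — 3 2/3 stops raised (brighter).
Net: −2 2/3 +3 +3 2/3 = +4 stops.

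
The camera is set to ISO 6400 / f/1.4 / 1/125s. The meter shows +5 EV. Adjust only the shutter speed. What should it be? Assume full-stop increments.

1/4000s

Overexposed by 5 stops → need 5 stops darker.
Shutter speed: 1/125 → 1/250 → 1/500 → 1/1000 → 1/2000 → 1/4000.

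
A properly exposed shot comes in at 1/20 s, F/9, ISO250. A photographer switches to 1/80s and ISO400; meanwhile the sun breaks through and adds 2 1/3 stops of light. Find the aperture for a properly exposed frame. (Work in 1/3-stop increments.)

Scene light: 2 1/3 stops brighter.
Shutter speed: 1/20 → 1/25 → 1/30 → 1/40 → 1/50 → 1/60 → 1/80 — 2 stops shorter (darker).
ISO: 250 → 320 → 400 — 2/3 stop raised (brighter).
Net so far: 1 stop brighter. Aperture: f/9 → f/10 → f/11 → f/13.

f/13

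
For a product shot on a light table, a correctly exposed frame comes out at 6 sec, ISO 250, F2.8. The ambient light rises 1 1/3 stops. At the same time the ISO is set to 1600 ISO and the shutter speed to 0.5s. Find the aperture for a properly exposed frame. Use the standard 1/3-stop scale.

f/3.2

Scene light: 1 1/3 stops brighter.
ISO: 250 → 320 → 400 → 500 → 640 → 800 → 1000 → 1250 → 1600 — 2 2/3 stops raised (brighter).
Shutter speed: 6 → 5 → 4 → 3.2 → 2.5 → 2 → 1.6 → 1.3 → 1 → 0.8 → 0.6 → 0.5 — 3 2/3 stops shorter (darker).
Net so far: 1/3 stop brighter. Aperture: f/2.8 → f/3.2.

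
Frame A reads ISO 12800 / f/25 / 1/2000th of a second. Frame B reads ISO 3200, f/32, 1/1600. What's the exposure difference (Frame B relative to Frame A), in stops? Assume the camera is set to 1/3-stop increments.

2 1/3 stops darker

Aperture: f/25 → f/29 → f/32 — 2/3 stop smaller aperture (darker).
Shutter speed: 1/2000 → 1/1600 — 1/3 stop slower (brighter).
ISO: 12800 → 10000 → 8000 → 6400 → 5000 → 4000 → 3200 — 2 stops dropped (darker).
Net: −2/3 +1/3 −2 = −2 1/3 stops.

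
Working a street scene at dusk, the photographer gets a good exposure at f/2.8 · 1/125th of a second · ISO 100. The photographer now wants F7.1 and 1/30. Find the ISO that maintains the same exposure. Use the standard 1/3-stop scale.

Aperture: f/2.8 → f/3.2 → f/3.5 → f/4 → f/4.5 → f/5 → f/5.6 → f/6.3 → f/7.1 — 2 2/3 stops stopped down (darker).
Shutter speed: 1/125 → 1/100 → 1/80 → 1/60 → 1/50 → 1/40 → 1/30 — 2 stops longer (brighter).
Net change so far: 2/3 stop darker. Offset with the ISO: 100 → 125 → 160.

ISO 160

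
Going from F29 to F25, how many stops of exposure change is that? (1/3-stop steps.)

f/29 → f/25 — count the steps: 1 third-stops = 1/3 stop.

1/3 stop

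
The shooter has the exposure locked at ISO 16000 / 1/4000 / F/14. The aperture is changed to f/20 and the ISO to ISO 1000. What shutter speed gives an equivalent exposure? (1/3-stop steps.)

1/125s

Aperture: f/14 → f/16 → f/18 → f/20 — 1 stop narrower (darker).
ISO: 16000 → 12800 → 10000 → 8000 → 6400 → 5000 → 4000 → 3200 → 2500 → 2000 → 1600 → 1250 → 1000 — 4 stops dropped (darker).
Net change so far: 5 stops darker. Offset with the shutter speed: 1/4000 → 1/3200 → 1/2500 → 1/2000 → 1/1600 → 1/1250 → 1/1000 → 1/800 → 1/640 → 1/500 → 1/400 → 1/320 → 1/250 → 1/200 → 1/160 → 1/125.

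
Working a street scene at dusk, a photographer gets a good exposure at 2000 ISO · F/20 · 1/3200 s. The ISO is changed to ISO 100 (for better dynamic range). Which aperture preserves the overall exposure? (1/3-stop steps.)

ISO: 2000 → 1600 → 1250 → 1000 → 800 → 640 → 500 → 400 → 320 → 250 → 200 → 160 → 125 → 100 — 4 1/3 stops dropped (darker).
Need 4 1/3 stops brighter from the aperture: f/20 → f/18 → f/16 → f/14 → f/13 → f/11 → f/10 → f/9 → f/8 → f/7.1 → f/6.3 → f/5.6 → f/5 → f/4.5.

f/4.5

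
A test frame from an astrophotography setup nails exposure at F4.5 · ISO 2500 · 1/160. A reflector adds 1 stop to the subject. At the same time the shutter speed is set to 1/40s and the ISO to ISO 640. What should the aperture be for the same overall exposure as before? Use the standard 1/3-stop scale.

f/6.3

Scene light: 1 stop brighter.
Shutter speed: 1/160 → 1/125 → 1/100 → 1/80 → 1/60 → 1/50 → 1/40 — 2 stops longer (brighter).
ISO: 2500 → 2000 → 1600 → 1250 → 1000 → 800 → 640 — 2 stops dropped (darker).
Net so far: 1 stop brighter. Aperture: f/4.5 → f/5 → f/5.6 → f/6.3.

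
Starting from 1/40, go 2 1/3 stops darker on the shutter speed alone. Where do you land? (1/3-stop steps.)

Shutter speed: 1/40 → 1/50 → 1/60 → 1/80 → 1/100 → 1/125 → 1/160 → 1/200 — 2 1/3 stops shorter (darker).

1/200s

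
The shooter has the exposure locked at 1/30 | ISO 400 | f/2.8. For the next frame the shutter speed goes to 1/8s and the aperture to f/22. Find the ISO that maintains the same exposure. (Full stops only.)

ISO 6400

Shutter speed: 1/30 → 1/15 → 1/8 — 2 stops slower (brighter).
Aperture: f/2.8 → f/4 → f/5.6 → f/8 → f/11 → f/16 → f/22 — 6 stops narrower (darker).
Net change so far: 4 stops darker. Offset with the ISO: 400 → 800 → 1600 → 3200 → 6400.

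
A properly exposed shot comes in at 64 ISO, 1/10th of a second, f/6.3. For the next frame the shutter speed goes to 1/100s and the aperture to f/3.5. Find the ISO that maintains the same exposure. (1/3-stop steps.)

ISO 200

Shutter speed: 1/10 → 1/13 → 1/15 → 1/20 → 1/25 → 1/30 → 1/40 → 1/50 → 1/60 → 1/80 → 1/100 — 3 1/3 stops faster (darker).
Aperture: f/6.3 → f/5.6 → f/5 → f/4.5 → f/4 → f/3.5 — 1 2/3 stops opened up (brighter).
Net change so far: 1 2/3 stops darker. Offset with the ISO: 64 → 80 → 100 → 125 → 160 → 200.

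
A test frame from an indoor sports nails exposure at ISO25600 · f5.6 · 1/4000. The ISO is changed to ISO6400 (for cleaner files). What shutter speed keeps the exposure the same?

1/1000s

ISO: 25600 → 12800 → 6400 — 2 stops lower (darker).
Need 2 stops brighter from the shutter speed: 1/4000 → 1/2000 → 1/1000.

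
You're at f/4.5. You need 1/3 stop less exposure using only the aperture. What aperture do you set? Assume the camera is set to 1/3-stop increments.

Aperture: f/4.5 → f/5 — 1/3 stop smaller aperture (darker).

f/5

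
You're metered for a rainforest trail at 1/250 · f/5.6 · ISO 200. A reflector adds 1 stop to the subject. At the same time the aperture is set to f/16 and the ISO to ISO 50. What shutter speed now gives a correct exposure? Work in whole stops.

1/15s

Scene light: 1 stop brighter.
Aperture: f/5.6 → f/8 → f/11 → f/16 — 3 stops narrower (darker).
ISO: 200 → 100 → 50 — 2 stops dropped (darker).
Net so far: 4 stops darker. Shutter speed: 1/250 → 1/125 → 1/60 → 1/30 → 1/15.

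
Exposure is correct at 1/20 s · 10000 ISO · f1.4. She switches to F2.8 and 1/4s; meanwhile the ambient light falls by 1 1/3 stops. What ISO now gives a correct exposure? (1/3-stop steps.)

ISO 20000

Scene light: 1 1/3 stops darker.
Aperture: f/1.4 → f/1.6 → f/1.8 → f/2 → f/2.2 → f/2.5 → f/2.8 — 2 stops smaller aperture (darker).
Shutter speed: 1/20 → 1/15 → 1/13 → 1/10 → 1/8 → 1/6 → 1/5 → 1/4 — 2 1/3 stops slower (brighter).
Net so far: 1 stop darker. ISO: 10000 → 12800 → 16000 → 20000.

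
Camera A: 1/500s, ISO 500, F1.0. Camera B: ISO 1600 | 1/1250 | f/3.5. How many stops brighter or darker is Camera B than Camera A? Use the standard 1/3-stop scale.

Aperture: f/1.0 → f/1.1 → f/1.2 → f/1.4 → f/1.6 → f/1.8 → f/2 → f/2.2 → f/2.5 → f/2.8 → f/3.2 → f/3.5 — 3 2/3 stops stopped down (darker).
Shutter speed: 1/500 → 1/640 → 1/800 → 1/1000 → 1/1250 — 1 1/3 stops shorter (darker).
ISO: 500 → 640 → 800 → 1000 → 1250 → 1600 — 1 2/3 stops raised (brighter).
Net: −3 2/3 −1 1/3 +1 2/3 = −3 1/3 stops.

3 1/3 stops darker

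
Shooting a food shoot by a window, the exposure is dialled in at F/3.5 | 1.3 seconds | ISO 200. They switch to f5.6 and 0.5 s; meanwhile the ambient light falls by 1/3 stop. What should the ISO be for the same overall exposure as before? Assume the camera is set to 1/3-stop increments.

Scene light: 1/3 stop darker.
Aperture: f/3.5 → f/4 → f/4.5 → f/5 → f/5.6 — 1 1/3 stops smaller aperture (darker).
Shutter speed: 1.3 → 1 → 0.8 → 0.6 → 0.5 — 1 1/3 stops faster (darker).
Net so far: 3 stops darker. ISO: 200 → 250 → 320 → 400 → 500 → 640 → 800 → 1000 → 1250 → 1600.

ISO 1600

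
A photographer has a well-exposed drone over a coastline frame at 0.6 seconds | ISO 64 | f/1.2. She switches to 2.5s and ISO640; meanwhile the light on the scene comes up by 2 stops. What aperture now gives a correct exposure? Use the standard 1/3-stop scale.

f/16

Scene light: 2 stops brighter.
Shutter speed: 0.6 → 0.8 → 1 → 1.3 → 1.6 → 2 → 2.5 — 2 stops longer (brighter).
ISO: 64 → 80 → 100 → 125 → 160 → 200 → 250 → 320 → 400 → 500 → 640 — 3 1/3 stops raised (brighter).
Net so far: 7 1/3 stops brighter. Aperture: f/1.2 → f/1.4 → f/1.6 → f/1.8 → f/2 → f/2.2 → f/2.5 → f/2.8 → f/3.2 → f/3.5 → f/4 → f/4.5 → f/5 → f/5.6 → f/6.3 → f/7.1 → f/8 → f/9 → f/10 → f/11 → f/13 → f/14 → f/16.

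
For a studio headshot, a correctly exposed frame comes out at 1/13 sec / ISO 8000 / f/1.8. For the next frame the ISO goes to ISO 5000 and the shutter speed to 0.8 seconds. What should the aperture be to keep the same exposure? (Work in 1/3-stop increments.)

ISO: 8000 → 6400 → 5000 — 2/3 stop dropped (darker).
Shutter speed: 1/13 → 1/10 → 1/8 → 1/6 → 1/5 → 1/4 → 0.3 → 0.4 → 0.5 → 0.6 → 0.8 — 3 1/3 stops slower (brighter).
Net change so far: 2 2/3 stops brighter. Offset with the aperture: f/1.8 → f/2 → f/2.2 → f/2.5 → f/2.8 → f/3.2 → f/3.5 → f/4 → f/4.5.

f/4.5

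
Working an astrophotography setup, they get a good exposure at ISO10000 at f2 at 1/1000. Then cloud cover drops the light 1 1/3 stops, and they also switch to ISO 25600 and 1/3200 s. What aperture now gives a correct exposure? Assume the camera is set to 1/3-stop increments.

f/1.1

Scene light: 1 1/3 stops darker.
ISO: 10000 → 12800 → 16000 → 20000 → 25600 — 1 1/3 stops raised (brighter).
Shutter speed: 1/1000 → 1/1250 → 1/1600 → 1/2000 → 1/2500 → 1/3200 — 1 2/3 stops shorter (darker).
Net so far: 1 2/3 stops darker. Aperture: f/2 → f/1.8 → f/1.6 → f/1.4 → f/1.2 → f/1.1.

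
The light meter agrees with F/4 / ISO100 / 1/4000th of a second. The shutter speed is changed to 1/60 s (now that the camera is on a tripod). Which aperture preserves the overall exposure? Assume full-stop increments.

Shutter speed: 1/4000 → 1/2000 → 1/1000 → 1/500 → 1/250 → 1/125 → 1/60 — 6 stops longer (brighter).
Need 6 stops darker from the aperture: f/4 → f/5.6 → f/8 → f/11 → f/16 → f/22 → f/32.

f/32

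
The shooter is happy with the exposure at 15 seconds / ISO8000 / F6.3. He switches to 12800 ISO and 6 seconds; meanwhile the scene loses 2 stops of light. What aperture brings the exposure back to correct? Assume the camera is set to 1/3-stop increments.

f/2.5

Scene light: 2 stops darker.
ISO: 8000 → 10000 → 12800 — 2/3 stop higher (brighter).
Shutter speed: 15 → 13 → 10 → 8 → 6 — 1 1/3 stops faster (darker).
Net so far: 2 2/3 stops darker. Aperture: f/6.3 → f/5.6 → f/5 → f/4.5 → f/4 → f/3.5 → f/3.2 → f/2.8 → f/2.5.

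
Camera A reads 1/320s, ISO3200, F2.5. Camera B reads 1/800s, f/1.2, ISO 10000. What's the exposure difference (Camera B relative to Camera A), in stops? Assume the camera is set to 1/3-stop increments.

2 1/3 stops brighter

Aperture: f/2.5 → f/2.2 → f/2 → f/1.8 → f/1.6 → f/1.4 → f/1.2 — 2 stops wider (brighter).
Shutter speed: 1/320 → 1/400 → 1/500 → 1/640 → 1/800 — 1 1/3 stops faster (darker).
ISO: 3200 → 4000 → 5000 → 6400 → 8000 → 10000 — 1 2/3 stops raised (brighter).
Net: +2 −1 1/3 +1 2/3 = +2 1/3 stops.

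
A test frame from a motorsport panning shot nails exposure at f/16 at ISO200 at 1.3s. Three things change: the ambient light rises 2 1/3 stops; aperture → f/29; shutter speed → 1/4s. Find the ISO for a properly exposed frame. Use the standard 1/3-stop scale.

Scene light: 2 1/3 stops brighter.
Aperture: f/16 → f/18 → f/20 → f/22 → f/25 → f/29 — 1 2/3 stops smaller aperture (darker).
Shutter speed: 1.3 → 1 → 0.8 → 0.6 → 0.5 → 0.4 → 0.3 → 1/4 — 2 1/3 stops shorter (darker).
Net so far: 1 2/3 stops darker. ISO: 200 → 250 → 320 → 400 → 500 → 640.

ISO 640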